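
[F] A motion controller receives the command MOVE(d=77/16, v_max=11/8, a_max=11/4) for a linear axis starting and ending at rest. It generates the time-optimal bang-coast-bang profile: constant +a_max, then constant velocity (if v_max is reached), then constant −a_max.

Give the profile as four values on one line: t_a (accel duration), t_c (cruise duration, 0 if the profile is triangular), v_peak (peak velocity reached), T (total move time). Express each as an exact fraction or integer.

t_a=1/2 t_c=3 v_peak=11/8 T=4

vₘ²/aₘ = (11/8)²/(11/4) = 11/16
77/16 ≥ 11/16 ⇒ cruise phase
t_a = (11/8)/(11/4) = 1/2; v_peak = 11/8
d_cruise = 77/16 − 11/16 = 33/8; t_c = (33/8)/(11/8) = 3
T = 2·1/2 + 3 = 4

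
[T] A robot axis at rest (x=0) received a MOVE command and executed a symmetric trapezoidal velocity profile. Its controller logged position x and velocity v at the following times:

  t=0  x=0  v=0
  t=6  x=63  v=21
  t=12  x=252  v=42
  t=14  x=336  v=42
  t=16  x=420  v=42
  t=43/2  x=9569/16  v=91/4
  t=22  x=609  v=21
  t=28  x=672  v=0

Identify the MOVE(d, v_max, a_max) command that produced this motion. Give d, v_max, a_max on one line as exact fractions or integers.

d=672 v_max=42 a_max=7/2

final state: t=28, x=672, v=0 → d = 672
a_max = (21−0)/(6−0) = 7/2
max v = 42 over t∈[12,16] → v_max = 42
check: 42·(12+4) = 672 ✓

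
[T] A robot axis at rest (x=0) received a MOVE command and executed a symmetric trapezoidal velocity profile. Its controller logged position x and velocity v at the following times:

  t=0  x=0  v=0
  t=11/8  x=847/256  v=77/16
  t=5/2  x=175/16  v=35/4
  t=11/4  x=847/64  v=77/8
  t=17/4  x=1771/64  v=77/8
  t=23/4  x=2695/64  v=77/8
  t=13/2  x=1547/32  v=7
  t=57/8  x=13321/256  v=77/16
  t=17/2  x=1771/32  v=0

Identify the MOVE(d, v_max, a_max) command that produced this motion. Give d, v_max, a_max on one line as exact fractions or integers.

d=1771/32 v_max=77/8 a_max=7/2

final state: t=17/2, x=1771/32, v=0 → d = 1771/32
a_max = (77/16−0)/(11/8−0) = 7/2
max v = 77/8 over t∈[11/4,23/4] → v_max = 77/8
check: 77/8·(11/4+3) = 1771/32 ✓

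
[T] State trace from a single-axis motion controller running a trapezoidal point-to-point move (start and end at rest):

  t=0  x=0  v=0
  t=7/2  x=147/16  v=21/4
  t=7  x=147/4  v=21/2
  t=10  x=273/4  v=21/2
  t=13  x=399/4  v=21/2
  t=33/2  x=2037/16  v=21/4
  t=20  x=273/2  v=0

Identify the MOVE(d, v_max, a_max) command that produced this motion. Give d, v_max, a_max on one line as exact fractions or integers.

final state: t=20, x=273/2, v=0 → d = 273/2
a_max = (21/4−0)/(7/2−0) = 3/2
max v = 21/2 over t∈[7,13] → v_max = 21/2
check: 21/2·(7+6) = 273/2 ✓

d=273/2 v_max=21/2 a_max=3/2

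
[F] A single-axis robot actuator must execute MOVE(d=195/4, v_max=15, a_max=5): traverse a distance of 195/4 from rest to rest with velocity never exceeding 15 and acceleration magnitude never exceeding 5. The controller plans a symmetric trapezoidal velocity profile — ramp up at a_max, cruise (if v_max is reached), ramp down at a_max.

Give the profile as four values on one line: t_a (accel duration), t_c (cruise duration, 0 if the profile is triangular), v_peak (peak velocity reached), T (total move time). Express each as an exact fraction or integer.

t_a=3 t_c=1/4 v_peak=15 T=25/4

(v_max)²/a_max = 15²/5 = 45
195/4 ≥ 45 → trapezoidal
t_a = 15/5 = 3; v_peak = 15
d_cruise = 195/4 − 45 = 15/4; t_c = (15/4)/15 = 1/4
T = 2·3 + 1/4 = 25/4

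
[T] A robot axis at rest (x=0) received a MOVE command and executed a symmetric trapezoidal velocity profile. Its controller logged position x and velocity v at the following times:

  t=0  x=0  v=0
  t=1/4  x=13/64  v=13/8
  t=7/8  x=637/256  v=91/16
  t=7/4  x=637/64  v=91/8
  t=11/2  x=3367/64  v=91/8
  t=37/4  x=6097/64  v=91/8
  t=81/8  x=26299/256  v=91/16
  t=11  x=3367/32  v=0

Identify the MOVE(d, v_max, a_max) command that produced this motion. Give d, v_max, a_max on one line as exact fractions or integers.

final state: t=11, x=3367/32, v=0 → d = 3367/32
a_max = (13/8−0)/(1/4−0) = 13/2
max v = 91/8 over t∈[7/4,37/4] → v_max = 91/8
check: 91/8·(7/4+15/2) = 3367/32 ✓

d=3367/32 v_max=91/8 a_max=13/2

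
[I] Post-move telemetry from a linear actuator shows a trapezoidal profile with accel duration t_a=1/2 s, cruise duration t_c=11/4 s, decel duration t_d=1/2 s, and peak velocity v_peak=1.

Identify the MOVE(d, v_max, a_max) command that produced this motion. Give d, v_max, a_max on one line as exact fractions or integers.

a_max = 1/(1/2) = 2
d_a = ½·1·1/2 = 1/4; d_c = 1·11/4 = 11/4
d = 2·1/4 + 11/4 = 13/4
t_c = 11/4 > 0 ⇒ limit active, v_max = 1

d=13/4 v_max=1 a_max=2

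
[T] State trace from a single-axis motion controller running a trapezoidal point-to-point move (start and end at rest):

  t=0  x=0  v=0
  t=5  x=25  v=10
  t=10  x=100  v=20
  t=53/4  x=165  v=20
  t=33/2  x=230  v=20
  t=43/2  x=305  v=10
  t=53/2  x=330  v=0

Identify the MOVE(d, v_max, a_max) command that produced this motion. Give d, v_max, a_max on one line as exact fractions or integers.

final state: t=53/2, x=330, v=0 → d = 330
a_max = (10−0)/(5−0) = 2
max v = 20 over t∈[10,33/2] → v_max = 20
check: 20·(10+13/2) = 330 ✓

d=330 v_max=20 a_max=2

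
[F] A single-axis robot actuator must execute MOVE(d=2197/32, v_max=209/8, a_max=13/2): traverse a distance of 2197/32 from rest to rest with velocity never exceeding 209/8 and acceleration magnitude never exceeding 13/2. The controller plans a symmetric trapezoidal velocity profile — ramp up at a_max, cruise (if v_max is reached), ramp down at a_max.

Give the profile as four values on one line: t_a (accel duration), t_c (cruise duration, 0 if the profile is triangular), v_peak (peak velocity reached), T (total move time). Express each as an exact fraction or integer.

t_a=13/4 t_c=0 v_peak=169/8 T=13/2

(v_max)²/a_max = (209/8)²/(13/2) = 43681/416
2197/32 < 43681/416 → triangular
v_peak = √(2197/32·13/2) = √(28561/64) = 169/8
t_a = (169/8)/(13/2) = 13/4; t_c = 0
T = 2·13/4 = 13/2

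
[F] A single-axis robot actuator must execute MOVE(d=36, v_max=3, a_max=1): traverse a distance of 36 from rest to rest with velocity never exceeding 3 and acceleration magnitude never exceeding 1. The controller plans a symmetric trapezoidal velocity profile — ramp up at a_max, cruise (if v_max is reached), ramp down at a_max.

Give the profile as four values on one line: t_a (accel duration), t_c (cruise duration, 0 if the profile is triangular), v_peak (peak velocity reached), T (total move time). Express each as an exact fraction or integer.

(v_max)²/a_max = 3²/1 = 9
36 ≥ 9 ⇒ cruise phase
t_a = 3/1 = 3; v_peak = 3
d_cruise = 36 − 9 = 27; t_c = 27/3 = 9
T = 2·3 + 9 = 15

t_a=3 t_c=9 v_peak=3 T=15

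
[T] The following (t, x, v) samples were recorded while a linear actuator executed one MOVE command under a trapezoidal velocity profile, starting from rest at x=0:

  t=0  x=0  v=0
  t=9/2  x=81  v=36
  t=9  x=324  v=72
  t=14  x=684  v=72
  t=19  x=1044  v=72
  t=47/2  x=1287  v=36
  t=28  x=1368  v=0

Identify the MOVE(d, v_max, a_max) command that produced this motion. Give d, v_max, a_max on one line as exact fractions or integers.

final state: t=28, x=1368, v=0 → d = 1368
a_max = (36−0)/(9/2−0) = 8
max v = 72 over t∈[9,19] → v_max = 72
check: 72·(9+10) = 1368 ✓

d=1368 v_max=72 a_max=8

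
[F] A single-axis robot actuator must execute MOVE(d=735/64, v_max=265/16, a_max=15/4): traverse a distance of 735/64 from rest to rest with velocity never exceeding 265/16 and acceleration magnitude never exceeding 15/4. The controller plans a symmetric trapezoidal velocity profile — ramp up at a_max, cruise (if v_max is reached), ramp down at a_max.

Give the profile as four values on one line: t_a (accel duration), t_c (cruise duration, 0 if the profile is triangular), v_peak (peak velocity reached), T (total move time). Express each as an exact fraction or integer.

t_a=7/4 t_c=0 v_peak=105/16 T=7/2

(v_max)²/a_max = (265/16)²/(15/4) = 14045/192
735/64 < 14045/192 ⇒ no cruise
v_peak = √(735/64·15/4) = √(11025/256) = 105/16
t_a = (105/16)/(15/4) = 7/4; t_c = 0
T = 2·7/4 = 7/2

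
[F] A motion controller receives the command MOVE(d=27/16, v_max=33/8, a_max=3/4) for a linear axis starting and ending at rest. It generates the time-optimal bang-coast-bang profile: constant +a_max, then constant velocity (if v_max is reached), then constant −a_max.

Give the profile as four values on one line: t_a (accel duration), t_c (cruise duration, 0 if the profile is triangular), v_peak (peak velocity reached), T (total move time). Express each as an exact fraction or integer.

t_a=3/2 t_c=0 v_peak=9/8 T=3

v_max²/a_max = (33/8)²/(3/4) = 363/16
27/16 < 363/16 → triangular
v_peak = √(27/16·3/4) = √(81/64) = 9/8
t_a = (9/8)/(3/4) = 3/2; t_c = 0
T = 2·3/2 = 3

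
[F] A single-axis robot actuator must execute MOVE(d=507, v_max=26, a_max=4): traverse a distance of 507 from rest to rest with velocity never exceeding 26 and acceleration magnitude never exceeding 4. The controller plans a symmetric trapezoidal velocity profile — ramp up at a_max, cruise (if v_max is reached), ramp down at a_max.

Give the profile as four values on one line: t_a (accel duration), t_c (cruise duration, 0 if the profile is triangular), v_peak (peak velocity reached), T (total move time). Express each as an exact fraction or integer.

v_max²/a_max = 26²/4 = 169
507 ≥ 169 → trapezoidal
t_a = 26/4 = 13/2; v_peak = 26
d_cruise = 507 − 169 = 338; t_c = 338/26 = 13
T = 2·13/2 + 13 = 26

t_a=13/2 t_c=13 v_peak=26 T=26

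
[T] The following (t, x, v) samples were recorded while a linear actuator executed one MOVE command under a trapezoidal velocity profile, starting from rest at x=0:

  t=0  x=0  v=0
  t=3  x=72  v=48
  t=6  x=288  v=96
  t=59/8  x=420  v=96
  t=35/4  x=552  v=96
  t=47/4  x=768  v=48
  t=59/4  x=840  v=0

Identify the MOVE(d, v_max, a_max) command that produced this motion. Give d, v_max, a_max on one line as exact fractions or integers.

d=840 v_max=96 a_max=16

final state: t=59/4, x=840, v=0 → d = 840
a_max = (48−0)/(3−0) = 16
max v = 96 over t∈[6,35/4] → v_max = 96
check: 96·(6+11/4) = 840 ✓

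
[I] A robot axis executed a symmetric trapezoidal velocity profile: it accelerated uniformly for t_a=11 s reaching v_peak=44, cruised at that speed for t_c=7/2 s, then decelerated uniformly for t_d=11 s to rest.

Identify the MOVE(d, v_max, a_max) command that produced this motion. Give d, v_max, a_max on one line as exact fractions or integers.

a_max = 44/11 = 4
d_a = ½·44·11 = 242; d_c = 44·7/2 = 154
d = 2·242 + 154 = 638
t_c = 7/2 > 0 so v_max = 44

d=638 v_max=44 a_max=4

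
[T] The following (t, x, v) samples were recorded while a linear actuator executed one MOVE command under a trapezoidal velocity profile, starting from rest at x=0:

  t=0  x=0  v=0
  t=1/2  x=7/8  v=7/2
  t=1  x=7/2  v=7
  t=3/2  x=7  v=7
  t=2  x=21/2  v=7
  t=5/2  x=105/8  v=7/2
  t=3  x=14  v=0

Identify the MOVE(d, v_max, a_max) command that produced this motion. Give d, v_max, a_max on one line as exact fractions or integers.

final state: t=3, x=14, v=0 → d = 14
a_max = (7/2−0)/(1/2−0) = 7
max v = 7 over t∈[1,2] → v_max = 7
check: 7·(1+1) = 14 ✓

d=14 v_max=7 a_max=7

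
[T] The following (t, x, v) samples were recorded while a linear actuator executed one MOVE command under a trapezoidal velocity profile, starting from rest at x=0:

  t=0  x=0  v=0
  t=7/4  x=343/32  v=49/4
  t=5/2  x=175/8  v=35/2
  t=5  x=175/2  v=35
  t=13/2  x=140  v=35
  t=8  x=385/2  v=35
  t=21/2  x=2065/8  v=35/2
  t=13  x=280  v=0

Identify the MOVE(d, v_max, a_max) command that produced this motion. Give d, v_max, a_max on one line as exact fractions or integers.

final state: t=13, x=280, v=0 → d = 280
a_max = (49/4−0)/(7/4−0) = 7
max v = 35 over t∈[5,8] → v_max = 35
check: 35·(5+3) = 280 ✓

d=280 v_max=35 a_max=7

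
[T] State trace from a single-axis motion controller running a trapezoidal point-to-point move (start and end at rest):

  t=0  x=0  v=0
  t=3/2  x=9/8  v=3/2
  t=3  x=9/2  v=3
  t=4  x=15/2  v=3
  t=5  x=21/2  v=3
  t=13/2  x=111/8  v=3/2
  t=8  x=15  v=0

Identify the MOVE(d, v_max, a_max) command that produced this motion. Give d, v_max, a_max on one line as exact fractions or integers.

final state: t=8, x=15, v=0 → d = 15
a_max = (3/2−0)/(3/2−0) = 1
max v = 3 over t∈[3,5] → v_max = 3
check: 3·(3+2) = 15 ✓

d=15 v_max=3 a_max=1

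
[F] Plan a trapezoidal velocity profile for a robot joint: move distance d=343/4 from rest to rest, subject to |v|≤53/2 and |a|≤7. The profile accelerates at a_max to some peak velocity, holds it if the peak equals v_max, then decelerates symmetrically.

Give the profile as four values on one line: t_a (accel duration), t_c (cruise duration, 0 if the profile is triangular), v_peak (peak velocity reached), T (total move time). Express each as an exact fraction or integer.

t_a=7/2 t_c=0 v_peak=49/2 T=7

v_max²/a_max = (53/2)²/7 = 2809/28
343/4 < 2809/28 → triangular
v_peak = √(343/4·7) = √(2401/4) = 49/2
t_a = (49/2)/7 = 7/2; t_c = 0
T = 2·7/2 = 7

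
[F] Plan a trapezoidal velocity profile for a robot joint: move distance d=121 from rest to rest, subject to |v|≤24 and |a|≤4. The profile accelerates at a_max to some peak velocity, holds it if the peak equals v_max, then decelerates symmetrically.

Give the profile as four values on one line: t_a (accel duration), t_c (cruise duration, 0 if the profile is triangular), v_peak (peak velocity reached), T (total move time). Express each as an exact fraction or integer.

(v_max)²/a_max = 24²/4 = 144
121 < 144 ⇒ no cruise
v_peak = √(121·4) = √484 = 22
t_a = 22/4 = 11/2; t_c = 0
T = 2·11/2 = 11

t_a=11/2 t_c=0 v_peak=22 T=11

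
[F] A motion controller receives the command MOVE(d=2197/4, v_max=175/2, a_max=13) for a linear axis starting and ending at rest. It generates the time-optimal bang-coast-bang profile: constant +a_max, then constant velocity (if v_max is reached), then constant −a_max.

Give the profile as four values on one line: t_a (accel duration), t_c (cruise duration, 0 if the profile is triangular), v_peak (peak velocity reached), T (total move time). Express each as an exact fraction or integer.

v_max²/a_max = (175/2)²/13 = 30625/52
2197/4 < 30625/52 so t_c = 0
v_peak = √(2197/4·13) = √(28561/4) = 169/2
t_a = (169/2)/13 = 13/2; t_c = 0
T = 2·13/2 = 13

t_a=13/2 t_c=0 v_peak=169/2 T=13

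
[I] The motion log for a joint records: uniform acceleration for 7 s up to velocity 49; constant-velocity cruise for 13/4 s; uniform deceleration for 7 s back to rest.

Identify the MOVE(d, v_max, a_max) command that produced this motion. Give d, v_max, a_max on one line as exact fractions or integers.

a_max = 49/7 = 7
d_a = ½·49·7 = 343/2; d_c = 49·13/4 = 637/4
d = 2·343/2 + 637/4 = 2009/4
t_c = 13/4 > 0 so v_max = 49

d=2009/4 v_max=49 a_max=7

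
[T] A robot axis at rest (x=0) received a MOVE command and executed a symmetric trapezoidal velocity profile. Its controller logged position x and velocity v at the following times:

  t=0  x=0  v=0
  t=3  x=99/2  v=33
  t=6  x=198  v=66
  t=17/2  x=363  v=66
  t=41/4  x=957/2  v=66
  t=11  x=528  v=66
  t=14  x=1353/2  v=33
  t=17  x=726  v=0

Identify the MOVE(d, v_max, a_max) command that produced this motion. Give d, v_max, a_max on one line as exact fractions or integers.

d=726 v_max=66 a_max=11

final state: t=17, x=726, v=0 → d = 726
a_max = (33−0)/(3−0) = 11
max v = 66 over t∈[6,11] → v_max = 66
check: 66·(6+5) = 726 ✓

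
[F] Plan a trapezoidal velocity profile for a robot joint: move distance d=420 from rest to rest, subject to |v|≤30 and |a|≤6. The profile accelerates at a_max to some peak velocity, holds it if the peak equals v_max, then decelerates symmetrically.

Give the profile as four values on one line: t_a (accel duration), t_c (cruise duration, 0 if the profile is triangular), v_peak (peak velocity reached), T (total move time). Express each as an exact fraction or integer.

vₘ²/aₘ = 30²/6 = 150
420 ≥ 150 → trapezoidal
t_a = 30/6 = 5; v_peak = 30
d_cruise = 420 − 150 = 270; t_c = 270/30 = 9
T = 2·5 + 9 = 19

t_a=5 t_c=9 v_peak=30 T=19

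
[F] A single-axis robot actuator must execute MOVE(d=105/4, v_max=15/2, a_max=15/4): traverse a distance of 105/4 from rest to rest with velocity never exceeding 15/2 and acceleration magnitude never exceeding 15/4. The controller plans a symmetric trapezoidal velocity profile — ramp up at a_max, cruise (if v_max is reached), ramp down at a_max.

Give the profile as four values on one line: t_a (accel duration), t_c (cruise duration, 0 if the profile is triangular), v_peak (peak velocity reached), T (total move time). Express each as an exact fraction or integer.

(v_max)²/a_max = (15/2)²/(15/4) = 15
105/4 ≥ 15 → trapezoidal
t_a = (15/2)/(15/4) = 2; v_peak = 15/2
d_cruise = 105/4 − 15 = 45/4; t_c = (45/4)/(15/2) = 3/2
T = 2·2 + 3/2 = 11/2

t_a=2 t_c=3/2 v_peak=15/2 T=11/2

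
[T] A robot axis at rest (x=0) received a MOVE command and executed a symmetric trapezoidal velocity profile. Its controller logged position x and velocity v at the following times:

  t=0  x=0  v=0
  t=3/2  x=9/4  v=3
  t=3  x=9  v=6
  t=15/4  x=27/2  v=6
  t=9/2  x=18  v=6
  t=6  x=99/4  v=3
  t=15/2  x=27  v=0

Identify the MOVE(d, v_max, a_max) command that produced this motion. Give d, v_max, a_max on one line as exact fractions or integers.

d=27 v_max=6 a_max=2

final state: t=15/2, x=27, v=0 → d = 27
a_max = (3−0)/(3/2−0) = 2
max v = 6 over t∈[3,9/2] → v_max = 6
check: 6·(3+3/2) = 27 ✓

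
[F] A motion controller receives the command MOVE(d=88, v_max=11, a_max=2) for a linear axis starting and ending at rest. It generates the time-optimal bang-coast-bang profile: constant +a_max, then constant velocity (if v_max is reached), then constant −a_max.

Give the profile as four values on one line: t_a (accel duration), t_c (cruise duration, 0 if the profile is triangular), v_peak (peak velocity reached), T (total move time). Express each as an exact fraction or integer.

t_a=11/2 t_c=5/2 v_peak=11 T=27/2

v_max²/a_max = 11²/2 = 121/2
88 ≥ 121/2 → trapezoidal
t_a = 11/2; v_peak = 11
d_cruise = 88 − 121/2 = 55/2; t_c = (55/2)/11 = 5/2
T = 2·11/2 + 5/2 = 27/2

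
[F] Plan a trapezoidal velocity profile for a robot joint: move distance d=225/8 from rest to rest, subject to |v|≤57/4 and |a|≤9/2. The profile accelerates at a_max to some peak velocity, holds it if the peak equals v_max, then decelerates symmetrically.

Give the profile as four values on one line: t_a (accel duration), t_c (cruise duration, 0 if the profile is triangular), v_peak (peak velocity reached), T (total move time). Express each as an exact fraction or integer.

(v_max)²/a_max = (57/4)²/(9/2) = 361/8
225/8 < 361/8 ⇒ no cruise
v_peak = √(225/8·9/2) = √(2025/16) = 45/4
t_a = (45/4)/(9/2) = 5/2; t_c = 0
T = 2·5/2 = 5

t_a=5/2 t_c=0 v_peak=45/4 T=5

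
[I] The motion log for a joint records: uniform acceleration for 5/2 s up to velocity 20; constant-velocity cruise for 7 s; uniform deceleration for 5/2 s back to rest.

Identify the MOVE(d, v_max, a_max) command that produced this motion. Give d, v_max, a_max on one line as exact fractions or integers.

a_max = 20/(5/2) = 8
d_a = ½·20·5/2 = 25; d_c = 20·7 = 140
d = 2·25 + 140 = 190
t_c = 7 > 0 → v_max = v_peak = 20

d=190 v_max=20 a_max=8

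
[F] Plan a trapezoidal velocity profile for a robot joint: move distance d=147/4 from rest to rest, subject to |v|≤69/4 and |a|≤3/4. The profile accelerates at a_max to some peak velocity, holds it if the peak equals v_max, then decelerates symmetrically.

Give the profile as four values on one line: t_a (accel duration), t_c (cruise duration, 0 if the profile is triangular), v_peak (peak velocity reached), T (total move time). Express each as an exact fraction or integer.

t_a=7 t_c=0 v_peak=21/4 T=14

vₘ²/aₘ = (69/4)²/(3/4) = 1587/4
147/4 < 1587/4 so t_c = 0
v_peak = √(147/4·3/4) = √(441/16) = 21/4
t_a = (21/4)/(3/4) = 7; t_c = 0
T = 2·7 = 14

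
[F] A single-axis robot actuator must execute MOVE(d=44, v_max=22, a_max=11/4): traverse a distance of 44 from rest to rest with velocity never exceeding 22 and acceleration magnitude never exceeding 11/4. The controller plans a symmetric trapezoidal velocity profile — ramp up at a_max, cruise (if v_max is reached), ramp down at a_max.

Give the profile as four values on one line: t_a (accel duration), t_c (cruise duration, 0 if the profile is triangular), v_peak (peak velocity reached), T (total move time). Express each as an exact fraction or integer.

(v_max)²/a_max = 22²/(11/4) = 176
44 < 176 ⇒ no cruise
v_peak = √(44·11/4) = √121 = 11
t_a = 11/(11/4) = 4; t_c = 0
T = 2·4 = 8

t_a=4 t_c=0 v_peak=11 T=8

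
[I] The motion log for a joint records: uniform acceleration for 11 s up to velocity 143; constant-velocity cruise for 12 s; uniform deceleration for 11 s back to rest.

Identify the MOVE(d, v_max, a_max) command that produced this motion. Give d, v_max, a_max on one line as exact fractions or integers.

a_max = 143/11 = 13
d_a = ½·143·11 = 1573/2; d_c = 143·12 = 1716
d = 2·1573/2 + 1716 = 3289
t_c = 12 > 0 → v_max = v_peak = 143

d=3289 v_max=143 a_max=13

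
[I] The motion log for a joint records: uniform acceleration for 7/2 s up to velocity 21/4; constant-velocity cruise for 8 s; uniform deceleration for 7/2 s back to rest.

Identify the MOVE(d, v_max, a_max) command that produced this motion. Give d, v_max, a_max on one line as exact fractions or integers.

d=483/8 v_max=21/4 a_max=3/2

a_max = (21/4)/(7/2) = 3/2
d_a = ½·21/4·7/2 = 147/16; d_c = 21/4·8 = 42
d = 2·147/16 + 42 = 483/8
t_c = 8 > 0 so v_max = 21/4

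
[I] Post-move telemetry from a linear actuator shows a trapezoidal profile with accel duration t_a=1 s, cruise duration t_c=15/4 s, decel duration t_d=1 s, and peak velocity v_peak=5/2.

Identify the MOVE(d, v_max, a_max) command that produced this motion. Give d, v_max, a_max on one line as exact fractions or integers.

a_max = (5/2)/1 = 5/2
d_a = ½·5/2·1 = 5/4; d_c = 5/2·15/4 = 75/8
d = 2·5/4 + 75/8 = 95/8
t_c = 15/4 > 0 → v_max = v_peak = 5/2

d=95/8 v_max=5/2 a_max=5/2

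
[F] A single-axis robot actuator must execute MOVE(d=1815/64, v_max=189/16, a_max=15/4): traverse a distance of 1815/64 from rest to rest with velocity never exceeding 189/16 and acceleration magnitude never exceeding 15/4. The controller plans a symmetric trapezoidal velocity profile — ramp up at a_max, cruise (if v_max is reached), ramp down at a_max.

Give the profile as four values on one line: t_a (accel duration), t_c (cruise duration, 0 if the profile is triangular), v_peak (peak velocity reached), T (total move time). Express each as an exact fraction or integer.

(v_max)²/a_max = (189/16)²/(15/4) = 11907/320
1815/64 < 11907/320 so t_c = 0
v_peak = √(1815/64·15/4) = √(27225/256) = 165/16
t_a = (165/16)/(15/4) = 11/4; t_c = 0
T = 2·11/4 = 11/2

t_a=11/4 t_c=0 v_peak=165/16 T=11/2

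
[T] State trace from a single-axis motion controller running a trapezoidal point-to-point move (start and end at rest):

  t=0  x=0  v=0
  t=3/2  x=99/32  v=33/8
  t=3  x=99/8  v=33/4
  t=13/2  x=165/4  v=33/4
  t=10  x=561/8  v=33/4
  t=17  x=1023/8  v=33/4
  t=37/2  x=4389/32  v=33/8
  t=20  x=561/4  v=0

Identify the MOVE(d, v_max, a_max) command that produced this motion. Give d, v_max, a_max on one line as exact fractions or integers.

final state: t=20, x=561/4, v=0 → d = 561/4
a_max = (33/8−0)/(3/2−0) = 11/4
max v = 33/4 over t∈[3,17] → v_max = 33/4
check: 33/4·(3+14) = 561/4 ✓

d=561/4 v_max=33/4 a_max=11/4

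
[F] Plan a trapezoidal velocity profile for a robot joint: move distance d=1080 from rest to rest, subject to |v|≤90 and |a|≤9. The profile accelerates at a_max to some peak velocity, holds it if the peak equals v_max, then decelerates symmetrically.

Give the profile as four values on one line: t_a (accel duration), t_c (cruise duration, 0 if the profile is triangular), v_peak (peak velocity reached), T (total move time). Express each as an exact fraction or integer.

t_a=10 t_c=2 v_peak=90 T=22

(v_max)²/a_max = 90²/9 = 900
1080 ≥ 900 ⇒ cruise phase
t_a = 90/9 = 10; v_peak = 90
d_cruise = 1080 − 900 = 180; t_c = 180/90 = 2
T = 2·10 + 2 = 22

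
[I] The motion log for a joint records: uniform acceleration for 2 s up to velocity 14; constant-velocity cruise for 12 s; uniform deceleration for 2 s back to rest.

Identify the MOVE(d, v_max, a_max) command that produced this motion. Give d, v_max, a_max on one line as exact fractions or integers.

a_max = 14/2 = 7
d_a = ½·14·2 = 14; d_c = 14·12 = 168
d = 2·14 + 168 = 196
t_c = 12 > 0 → v_max = v_peak = 14

d=196 v_max=14 a_max=7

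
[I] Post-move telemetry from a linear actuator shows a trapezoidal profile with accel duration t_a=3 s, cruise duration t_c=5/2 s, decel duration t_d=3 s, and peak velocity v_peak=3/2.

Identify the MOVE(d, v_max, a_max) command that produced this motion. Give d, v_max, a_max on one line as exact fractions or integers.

d=33/4 v_max=3/2 a_max=1/2

a_max = (3/2)/3 = 1/2
d_a = ½·3/2·3 = 9/4; d_c = 3/2·5/2 = 15/4
d = 2·9/4 + 15/4 = 33/4
t_c = 5/2 > 0 so v_max = 3/2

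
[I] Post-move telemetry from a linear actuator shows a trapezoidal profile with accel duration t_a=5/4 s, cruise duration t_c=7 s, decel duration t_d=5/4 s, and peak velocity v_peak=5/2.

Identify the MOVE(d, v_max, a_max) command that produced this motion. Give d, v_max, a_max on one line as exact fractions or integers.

a_max = (5/2)/(5/4) = 2
d_a = ½·5/2·5/4 = 25/16; d_c = 5/2·7 = 35/2
d = 2·25/16 + 35/2 = 165/8
t_c = 7 > 0 so v_max = 5/2

d=165/8 v_max=5/2 a_max=2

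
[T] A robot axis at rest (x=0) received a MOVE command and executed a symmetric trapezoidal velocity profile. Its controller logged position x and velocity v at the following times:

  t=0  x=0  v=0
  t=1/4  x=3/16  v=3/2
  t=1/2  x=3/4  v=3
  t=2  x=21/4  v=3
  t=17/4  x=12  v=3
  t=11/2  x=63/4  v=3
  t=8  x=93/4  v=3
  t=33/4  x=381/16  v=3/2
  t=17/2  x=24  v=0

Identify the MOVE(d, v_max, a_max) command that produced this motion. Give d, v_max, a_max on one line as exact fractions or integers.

d=24 v_max=3 a_max=6

final state: t=17/2, x=24, v=0 → d = 24
a_max = (3/2−0)/(1/4−0) = 6
max v = 3 over t∈[1/2,8] → v_max = 3
check: 3·(1/2+15/2) = 24 ✓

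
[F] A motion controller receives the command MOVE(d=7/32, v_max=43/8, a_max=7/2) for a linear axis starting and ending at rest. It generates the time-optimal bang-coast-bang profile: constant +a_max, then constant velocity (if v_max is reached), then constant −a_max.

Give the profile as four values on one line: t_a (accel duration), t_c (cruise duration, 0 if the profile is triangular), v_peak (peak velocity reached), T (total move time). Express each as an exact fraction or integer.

v_max²/a_max = (43/8)²/(7/2) = 1849/224
7/32 < 1849/224 so t_c = 0
v_peak = √(7/32·7/2) = √(49/64) = 7/8
t_a = (7/8)/(7/2) = 1/4; t_c = 0
T = 2·1/4 = 1/2

t_a=1/4 t_c=0 v_peak=7/8 T=1/2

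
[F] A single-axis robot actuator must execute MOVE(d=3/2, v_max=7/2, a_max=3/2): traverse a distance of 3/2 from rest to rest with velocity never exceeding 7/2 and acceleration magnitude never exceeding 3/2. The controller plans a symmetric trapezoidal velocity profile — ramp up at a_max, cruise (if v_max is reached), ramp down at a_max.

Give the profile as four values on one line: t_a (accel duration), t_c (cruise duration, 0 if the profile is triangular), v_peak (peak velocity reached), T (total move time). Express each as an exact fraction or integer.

vₘ²/aₘ = (7/2)²/(3/2) = 49/6
3/2 < 49/6 so t_c = 0
v_peak = √(3/2·3/2) = √(9/4) = 3/2
t_a = (3/2)/(3/2) = 1; t_c = 0
T = 2·1 = 2

t_a=1 t_c=0 v_peak=3/2 T=2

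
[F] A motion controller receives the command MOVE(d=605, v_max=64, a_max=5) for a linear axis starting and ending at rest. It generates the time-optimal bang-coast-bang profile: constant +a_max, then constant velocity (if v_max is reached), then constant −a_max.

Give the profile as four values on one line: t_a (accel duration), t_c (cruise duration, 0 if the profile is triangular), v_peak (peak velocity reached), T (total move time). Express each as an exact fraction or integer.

t_a=11 t_c=0 v_peak=55 T=22

(v_max)²/a_max = 64²/5 = 4096/5
605 < 4096/5 → triangular
v_peak = √(605·5) = √3025 = 55
t_a = 55/5 = 11; t_c = 0
T = 2·11 = 22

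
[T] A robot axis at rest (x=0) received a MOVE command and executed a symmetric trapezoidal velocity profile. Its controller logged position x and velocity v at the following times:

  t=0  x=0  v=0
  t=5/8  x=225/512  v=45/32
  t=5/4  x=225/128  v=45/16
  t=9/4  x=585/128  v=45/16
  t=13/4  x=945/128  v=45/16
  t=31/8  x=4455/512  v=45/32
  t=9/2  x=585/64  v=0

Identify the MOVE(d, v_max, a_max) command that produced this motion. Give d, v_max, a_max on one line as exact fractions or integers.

d=585/64 v_max=45/16 a_max=9/4

final state: t=9/2, x=585/64, v=0 → d = 585/64
a_max = (45/32−0)/(5/8−0) = 9/4
max v = 45/16 over t∈[5/4,13/4] → v_max = 45/16
check: 45/16·(5/4+2) = 585/64 ✓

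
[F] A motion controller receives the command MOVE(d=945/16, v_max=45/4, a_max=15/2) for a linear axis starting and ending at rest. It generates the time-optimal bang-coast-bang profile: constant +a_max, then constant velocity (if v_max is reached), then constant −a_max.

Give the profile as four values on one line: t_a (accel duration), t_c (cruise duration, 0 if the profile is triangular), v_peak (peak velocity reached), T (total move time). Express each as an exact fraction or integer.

t_a=3/2 t_c=15/4 v_peak=45/4 T=27/4

(v_max)²/a_max = (45/4)²/(15/2) = 135/8
945/16 ≥ 135/8 so v_max reached
t_a = (45/4)/(15/2) = 3/2; v_peak = 45/4
d_cruise = 945/16 − 135/8 = 675/16; t_c = (675/16)/(45/4) = 15/4
T = 2·3/2 + 15/4 = 27/4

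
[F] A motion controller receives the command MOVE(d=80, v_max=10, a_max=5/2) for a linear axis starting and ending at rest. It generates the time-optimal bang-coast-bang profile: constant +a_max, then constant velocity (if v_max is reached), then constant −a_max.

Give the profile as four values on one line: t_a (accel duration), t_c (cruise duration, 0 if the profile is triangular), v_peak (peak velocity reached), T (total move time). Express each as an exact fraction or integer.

t_a=4 t_c=4 v_peak=10 T=12

(v_max)²/a_max = 10²/(5/2) = 40
80 ≥ 40 so v_max reached
t_a = 10/(5/2) = 4; v_peak = 10
d_cruise = 80 − 40 = 40; t_c = 40/10 = 4
T = 2·4 + 4 = 12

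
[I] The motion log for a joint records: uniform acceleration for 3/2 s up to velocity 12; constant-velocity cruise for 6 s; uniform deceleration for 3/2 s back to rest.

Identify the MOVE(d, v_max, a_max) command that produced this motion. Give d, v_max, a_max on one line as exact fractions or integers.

d=90 v_max=12 a_max=8

a_max = 12/(3/2) = 8
d_a = ½·12·3/2 = 9; d_c = 12·6 = 72
d = 2·9 + 72 = 90
t_c = 6 > 0 so v_max = 12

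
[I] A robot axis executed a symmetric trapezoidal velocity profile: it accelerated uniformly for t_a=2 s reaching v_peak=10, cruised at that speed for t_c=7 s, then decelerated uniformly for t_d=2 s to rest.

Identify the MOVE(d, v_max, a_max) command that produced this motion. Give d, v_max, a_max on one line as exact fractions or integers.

a_max = 10/2 = 5
d_a = ½·10·2 = 10; d_c = 10·7 = 70
d = 2·10 + 70 = 90
t_c = 7 > 0 → v_max = v_peak = 10

d=90 v_max=10 a_max=5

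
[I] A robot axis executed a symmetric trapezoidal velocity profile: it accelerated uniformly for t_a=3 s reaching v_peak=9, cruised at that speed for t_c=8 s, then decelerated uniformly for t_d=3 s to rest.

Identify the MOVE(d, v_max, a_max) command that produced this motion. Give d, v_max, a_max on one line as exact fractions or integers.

a_max = 9/3 = 3
d_a = ½·9·3 = 27/2; d_c = 9·8 = 72
d = 2·27/2 + 72 = 99
t_c = 8 > 0 → v_max = v_peak = 9

d=99 v_max=9 a_max=3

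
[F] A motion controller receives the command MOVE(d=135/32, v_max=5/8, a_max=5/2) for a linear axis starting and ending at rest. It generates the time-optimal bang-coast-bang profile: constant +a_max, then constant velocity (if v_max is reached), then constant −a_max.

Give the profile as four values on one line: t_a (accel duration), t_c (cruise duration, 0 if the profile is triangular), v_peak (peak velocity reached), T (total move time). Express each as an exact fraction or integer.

t_a=1/4 t_c=13/2 v_peak=5/8 T=7

v_max²/a_max = (5/8)²/(5/2) = 5/32
135/32 ≥ 5/32 ⇒ cruise phase
t_a = (5/8)/(5/2) = 1/4; v_peak = 5/8
d_cruise = 135/32 − 5/32 = 65/16; t_c = (65/16)/(5/8) = 13/2
T = 2·1/4 + 13/2 = 7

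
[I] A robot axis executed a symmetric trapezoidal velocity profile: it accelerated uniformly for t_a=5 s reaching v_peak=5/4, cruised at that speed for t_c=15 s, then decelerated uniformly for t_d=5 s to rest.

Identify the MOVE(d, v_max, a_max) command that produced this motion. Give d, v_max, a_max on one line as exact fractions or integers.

d=25 v_max=5/4 a_max=1/4

a_max = (5/4)/5 = 1/4
d_a = ½·5/4·5 = 25/8; d_c = 5/4·15 = 75/4
d = 2·25/8 + 75/4 = 25
t_c = 15 > 0 ⇒ limit active, v_max = 5/4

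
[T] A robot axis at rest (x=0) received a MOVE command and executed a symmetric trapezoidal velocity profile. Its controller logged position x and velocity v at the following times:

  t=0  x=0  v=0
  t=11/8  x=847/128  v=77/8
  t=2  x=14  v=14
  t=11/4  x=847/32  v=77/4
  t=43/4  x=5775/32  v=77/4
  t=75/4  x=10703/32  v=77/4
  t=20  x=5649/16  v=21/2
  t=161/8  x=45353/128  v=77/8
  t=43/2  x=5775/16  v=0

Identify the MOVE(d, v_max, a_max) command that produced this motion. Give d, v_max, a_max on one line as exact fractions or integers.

final state: t=43/2, x=5775/16, v=0 → d = 5775/16
a_max = (77/8−0)/(11/8−0) = 7
max v = 77/4 over t∈[11/4,75/4] → v_max = 77/4
check: 77/4·(11/4+16) = 5775/16 ✓

d=5775/16 v_max=77/4 a_max=7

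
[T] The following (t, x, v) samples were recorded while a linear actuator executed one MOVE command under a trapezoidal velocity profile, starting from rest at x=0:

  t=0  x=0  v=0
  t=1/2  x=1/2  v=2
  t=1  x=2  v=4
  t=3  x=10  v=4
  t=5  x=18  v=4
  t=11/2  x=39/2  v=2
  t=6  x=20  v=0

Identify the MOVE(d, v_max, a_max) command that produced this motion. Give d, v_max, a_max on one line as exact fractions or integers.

final state: t=6, x=20, v=0 → d = 20
a_max = (2−0)/(1/2−0) = 4
max v = 4 over t∈[1,5] → v_max = 4
check: 4·(1+4) = 20 ✓

d=20 v_max=4 a_max=4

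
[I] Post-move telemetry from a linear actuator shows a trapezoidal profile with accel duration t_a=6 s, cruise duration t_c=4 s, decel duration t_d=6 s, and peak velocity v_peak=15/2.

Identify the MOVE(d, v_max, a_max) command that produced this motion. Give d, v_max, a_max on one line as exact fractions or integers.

d=75 v_max=15/2 a_max=5/4

a_max = (15/2)/6 = 5/4
d_a = ½·15/2·6 = 45/2; d_c = 15/2·4 = 30
d = 2·45/2 + 30 = 75
t_c = 4 > 0 so v_max = 15/2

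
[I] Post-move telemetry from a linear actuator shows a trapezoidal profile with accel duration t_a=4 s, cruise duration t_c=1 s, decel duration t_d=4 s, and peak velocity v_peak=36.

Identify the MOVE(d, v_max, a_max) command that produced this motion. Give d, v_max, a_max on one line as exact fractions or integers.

a_max = 36/4 = 9
d_a = ½·36·4 = 72; d_c = 36·1 = 36
d = 2·72 + 36 = 180
t_c = 1 > 0 so v_max = 36

d=180 v_max=36 a_max=9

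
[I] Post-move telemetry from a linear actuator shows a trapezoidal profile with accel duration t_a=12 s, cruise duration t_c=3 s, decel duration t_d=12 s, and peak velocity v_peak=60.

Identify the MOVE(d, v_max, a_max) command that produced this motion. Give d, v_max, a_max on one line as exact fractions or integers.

d=900 v_max=60 a_max=5

a_max = 60/12 = 5
d_a = ½·60·12 = 360; d_c = 60·3 = 180
d = 2·360 + 180 = 900
t_c = 3 > 0 ⇒ limit active, v_max = 60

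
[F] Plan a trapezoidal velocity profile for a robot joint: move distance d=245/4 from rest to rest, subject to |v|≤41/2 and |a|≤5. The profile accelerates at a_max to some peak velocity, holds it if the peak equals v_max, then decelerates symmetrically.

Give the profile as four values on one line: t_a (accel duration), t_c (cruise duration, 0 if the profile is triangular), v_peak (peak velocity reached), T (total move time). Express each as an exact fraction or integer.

t_a=7/2 t_c=0 v_peak=35/2 T=7

vₘ²/aₘ = (41/2)²/5 = 1681/20
245/4 < 1681/20 so t_c = 0
v_peak = √(245/4·5) = √(1225/4) = 35/2
t_a = (35/2)/5 = 7/2; t_c = 0
T = 2·7/2 = 7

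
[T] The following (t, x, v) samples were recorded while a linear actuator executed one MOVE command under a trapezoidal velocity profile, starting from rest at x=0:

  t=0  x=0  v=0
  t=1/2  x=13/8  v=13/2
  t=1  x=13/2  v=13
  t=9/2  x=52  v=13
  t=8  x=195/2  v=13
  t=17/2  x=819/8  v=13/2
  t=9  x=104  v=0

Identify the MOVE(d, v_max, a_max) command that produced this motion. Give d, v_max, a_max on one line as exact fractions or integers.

final state: t=9, x=104, v=0 → d = 104
a_max = (13/2−0)/(1/2−0) = 13
max v = 13 over t∈[1,8] → v_max = 13
check: 13·(1+7) = 104 ✓

d=104 v_max=13 a_max=13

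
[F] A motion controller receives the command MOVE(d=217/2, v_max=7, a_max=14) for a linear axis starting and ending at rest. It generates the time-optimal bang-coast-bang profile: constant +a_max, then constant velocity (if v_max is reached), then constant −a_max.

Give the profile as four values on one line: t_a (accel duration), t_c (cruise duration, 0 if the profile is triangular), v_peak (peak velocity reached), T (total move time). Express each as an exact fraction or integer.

vₘ²/aₘ = 7²/14 = 7/2
217/2 ≥ 7/2 → trapezoidal
t_a = 7/14 = 1/2; v_peak = 7
d_cruise = 217/2 − 7/2 = 105; t_c = 105/7 = 15
T = 2·1/2 + 15 = 16

t_a=1/2 t_c=15 v_peak=7 T=16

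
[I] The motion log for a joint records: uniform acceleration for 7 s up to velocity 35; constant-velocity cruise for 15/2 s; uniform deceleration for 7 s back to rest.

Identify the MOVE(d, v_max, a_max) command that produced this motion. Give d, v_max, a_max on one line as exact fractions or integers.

a_max = 35/7 = 5
d_a = ½·35·7 = 245/2; d_c = 35·15/2 = 525/2
d = 2·245/2 + 525/2 = 1015/2
t_c = 15/2 > 0 → v_max = v_peak = 35

d=1015/2 v_max=35 a_max=5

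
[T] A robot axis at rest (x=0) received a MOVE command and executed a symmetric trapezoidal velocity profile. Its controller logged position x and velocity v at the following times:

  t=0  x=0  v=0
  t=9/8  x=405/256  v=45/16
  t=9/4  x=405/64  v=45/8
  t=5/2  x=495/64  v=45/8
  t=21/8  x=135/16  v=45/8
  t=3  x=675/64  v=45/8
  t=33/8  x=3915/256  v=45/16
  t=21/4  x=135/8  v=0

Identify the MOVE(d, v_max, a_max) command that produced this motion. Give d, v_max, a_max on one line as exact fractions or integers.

final state: t=21/4, x=135/8, v=0 → d = 135/8
a_max = (45/16−0)/(9/8−0) = 5/2
max v = 45/8 over t∈[9/4,3] → v_max = 45/8
check: 45/8·(9/4+3/4) = 135/8 ✓

d=135/8 v_max=45/8 a_max=5/2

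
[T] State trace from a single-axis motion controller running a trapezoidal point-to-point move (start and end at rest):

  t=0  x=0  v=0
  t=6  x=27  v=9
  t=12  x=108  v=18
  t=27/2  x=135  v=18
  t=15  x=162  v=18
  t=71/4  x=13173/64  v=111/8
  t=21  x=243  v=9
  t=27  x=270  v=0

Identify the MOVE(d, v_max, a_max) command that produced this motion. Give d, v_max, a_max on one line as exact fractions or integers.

d=270 v_max=18 a_max=3/2

final state: t=27, x=270, v=0 → d = 270
a_max = (9−0)/(6−0) = 3/2
max v = 18 over t∈[12,15] → v_max = 18
check: 18·(12+3) = 270 ✓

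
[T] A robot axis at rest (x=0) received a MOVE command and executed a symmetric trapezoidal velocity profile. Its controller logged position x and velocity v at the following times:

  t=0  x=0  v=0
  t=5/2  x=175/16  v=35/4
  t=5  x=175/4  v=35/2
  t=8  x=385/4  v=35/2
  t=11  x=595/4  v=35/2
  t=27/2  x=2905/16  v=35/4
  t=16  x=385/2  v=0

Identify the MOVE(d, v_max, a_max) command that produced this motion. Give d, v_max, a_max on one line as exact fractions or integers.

d=385/2 v_max=35/2 a_max=7/2

final state: t=16, x=385/2, v=0 → d = 385/2
a_max = (35/4−0)/(5/2−0) = 7/2
max v = 35/2 over t∈[5,11] → v_max = 35/2
check: 35/2·(5+6) = 385/2 ✓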